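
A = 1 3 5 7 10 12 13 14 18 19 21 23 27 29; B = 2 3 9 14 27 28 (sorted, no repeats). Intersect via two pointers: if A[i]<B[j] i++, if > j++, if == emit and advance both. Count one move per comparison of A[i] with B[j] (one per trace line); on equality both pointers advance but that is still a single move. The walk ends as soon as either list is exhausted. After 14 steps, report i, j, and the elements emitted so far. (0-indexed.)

i=12, j=4, emitted=[3, 14]

i=0 j=0: 1<2, i++
i=1 j=0: 3>2, j++
i=1 j=1: 3==3 emit, i++,j++
i=2 j=2: 5<9, i++
i=3 j=2: 7<9, i++
i=4 j=2: 10>9, j++
i=4 j=3: 10<14, i++
i=5 j=3: 12<14, i++
i=6 j=3: 13<14, i++
i=7 j=3: 14==14 emit, i++,j++
i=8 j=4: 18<27, i++
i=9 j=4: 19<27, i++
i=10 j=4: 21<27, i++
i=11 j=4: 23<27, i++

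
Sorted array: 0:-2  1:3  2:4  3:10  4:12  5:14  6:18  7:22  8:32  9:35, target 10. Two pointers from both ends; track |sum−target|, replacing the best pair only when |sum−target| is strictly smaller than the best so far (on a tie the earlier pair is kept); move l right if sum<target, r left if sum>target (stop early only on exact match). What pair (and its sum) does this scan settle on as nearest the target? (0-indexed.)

pair (-2, 12) with sum 10 (|Δ|=0)

l=0 r=9: -2+35=33 d=23 *, r--
l=0 r=8: -2+32=30 d=20 *, r--
l=0 r=7: -2+22=20 d=10 *, r--
l=0 r=6: -2+18=16 d=6 *, r--
l=0 r=5: -2+14=12 d=2 *, r--
l=0 r=4: -2+12=10 d=0 *, stop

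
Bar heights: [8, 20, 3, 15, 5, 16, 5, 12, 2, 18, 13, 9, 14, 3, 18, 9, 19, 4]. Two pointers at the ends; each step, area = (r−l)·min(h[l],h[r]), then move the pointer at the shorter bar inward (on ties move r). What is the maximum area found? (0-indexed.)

max area = 285

[0,17] min(8,4)*17=68 best=68 * → r--
[0,16] min(8,19)*16=128 best=128 * → l++
[1,16] min(20,19)*15=285 best=285 * → r--
[1,15] min(20,9)*14=126 best=285 → r--
[1,14] min(20,18)*13=234 best=285 → r--
[1,13] min(20,3)*12=36 best=285 → r--
[1,12] min(20,14)*11=154 best=285 → r--
[1,11] min(20,9)*10=90 best=285 → r--
[1,10] min(20,13)*9=117 best=285 → r--
[1,9] min(20,18)*8=144 best=285 → r--
[1,8] min(20,2)*7=14 best=285 → r--
[1,7] min(20,12)*6=72 best=285 → r--
[1,6] min(20,5)*5=25 best=285 → r--
[1,5] min(20,16)*4=64 best=285 → r--
[1,4] min(20,5)*3=15 best=285 → r--
[1,3] min(20,15)*2=30 best=285 → r--
[1,2] min(20,3)*1=3 best=285 → r--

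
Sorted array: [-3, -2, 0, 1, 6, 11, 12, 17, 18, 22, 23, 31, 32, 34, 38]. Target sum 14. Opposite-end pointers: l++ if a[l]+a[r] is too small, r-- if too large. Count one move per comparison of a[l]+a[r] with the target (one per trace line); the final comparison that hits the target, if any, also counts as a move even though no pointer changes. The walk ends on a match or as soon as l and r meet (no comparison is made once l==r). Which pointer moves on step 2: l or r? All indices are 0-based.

l=0 r=14: -3+38=35 >14, r--
l=0 r=13: -3+34=31 >14, r--

r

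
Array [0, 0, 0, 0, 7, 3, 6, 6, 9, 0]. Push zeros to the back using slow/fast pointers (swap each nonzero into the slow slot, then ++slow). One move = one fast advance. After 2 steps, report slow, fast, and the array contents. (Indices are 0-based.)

slow=0, fast=2, a=[0, 0, 0, 0, 7, 3, 6, 6, 9, 0]

slow=0 fast=0: a[fast]=0, fast++
slow=0 fast=1: a[fast]=0, fast++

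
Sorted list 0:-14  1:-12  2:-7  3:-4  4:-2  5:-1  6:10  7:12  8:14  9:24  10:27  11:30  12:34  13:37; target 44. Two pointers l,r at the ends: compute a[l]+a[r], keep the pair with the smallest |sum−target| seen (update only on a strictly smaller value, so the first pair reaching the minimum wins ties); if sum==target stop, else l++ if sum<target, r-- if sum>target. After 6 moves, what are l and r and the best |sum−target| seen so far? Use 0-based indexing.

[0,13] -14+37=23 d=21 * → l++
[1,13] -12+37=25 d=19 * → l++
[2,13] -7+37=30 d=14 * → l++
[3,13] -4+37=33 d=11 * → l++
[4,13] -2+37=35 d=9 * → l++
[5,13] -1+37=36 d=8 * → l++

l=6, r=13, best |Δ|=8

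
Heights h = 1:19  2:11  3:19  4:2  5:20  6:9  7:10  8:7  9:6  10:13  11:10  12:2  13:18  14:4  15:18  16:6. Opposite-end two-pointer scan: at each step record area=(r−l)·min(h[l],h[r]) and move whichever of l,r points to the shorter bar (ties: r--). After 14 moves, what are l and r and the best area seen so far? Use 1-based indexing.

l=1 r=16: min(19,6)*15=90 best=90 *, r--
l=1 r=15: min(19,18)*14=252 best=252 *, r--
l=1 r=14: min(19,4)*13=52 best=252, r--
l=1 r=13: min(19,18)*12=216 best=252, r--
l=1 r=12: min(19,2)*11=22 best=252, r--
l=1 r=11: min(19,10)*10=100 best=252, r--
l=1 r=10: min(19,13)*9=117 best=252, r--
l=1 r=9: min(19,6)*8=48 best=252, r--
l=1 r=8: min(19,7)*7=49 best=252, r--
l=1 r=7: min(19,10)*6=60 best=252, r--
l=1 r=6: min(19,9)*5=45 best=252, r--
l=1 r=5: min(19,20)*4=76 best=252, l++
l=2 r=5: min(11,20)*3=33 best=252, l++
l=3 r=5: min(19,20)*2=38 best=252, l++

l=4, r=5, best area=252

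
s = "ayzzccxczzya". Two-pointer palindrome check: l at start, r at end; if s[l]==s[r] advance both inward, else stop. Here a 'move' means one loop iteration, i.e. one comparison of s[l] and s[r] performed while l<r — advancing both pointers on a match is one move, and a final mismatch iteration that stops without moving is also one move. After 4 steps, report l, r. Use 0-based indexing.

[0,11] 'a'=='a' → l++,r--
[1,10] 'y'=='y' → l++,r--
[2,9] 'z'=='z' → l++,r--
[3,8] 'z'=='z' → l++,r--

l=4, r=7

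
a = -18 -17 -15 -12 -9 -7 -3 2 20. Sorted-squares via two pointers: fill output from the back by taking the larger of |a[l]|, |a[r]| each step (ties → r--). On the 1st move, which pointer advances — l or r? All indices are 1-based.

r

l=1 r=9: |-18|<=|20| out[9]=400, r--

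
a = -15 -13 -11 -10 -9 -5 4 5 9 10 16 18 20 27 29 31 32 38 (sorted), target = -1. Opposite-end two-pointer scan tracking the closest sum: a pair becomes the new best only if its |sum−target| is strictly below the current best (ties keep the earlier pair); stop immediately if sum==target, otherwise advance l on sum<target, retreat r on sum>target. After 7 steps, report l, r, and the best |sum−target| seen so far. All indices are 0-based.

l=0, r=10, best |Δ|=4

l=0 r=17: -15+38=23 d=24 *, r--
l=0 r=16: -15+32=17 d=18 *, r--
l=0 r=15: -15+31=16 d=17 *, r--
l=0 r=14: -15+29=14 d=15 *, r--
l=0 r=13: -15+27=12 d=13 *, r--
l=0 r=12: -15+20=5 d=6 *, r--
l=0 r=11: -15+18=3 d=4 *, r--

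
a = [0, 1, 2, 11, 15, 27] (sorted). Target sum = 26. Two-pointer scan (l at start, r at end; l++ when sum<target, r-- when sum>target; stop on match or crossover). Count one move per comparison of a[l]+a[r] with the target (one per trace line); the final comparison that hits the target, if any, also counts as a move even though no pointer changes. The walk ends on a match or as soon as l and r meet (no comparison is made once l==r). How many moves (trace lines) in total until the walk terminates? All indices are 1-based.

5 moves

l=1 r=6: 0+27=27 >26, r--
l=1 r=5: 0+15=15 <26, l++
l=2 r=5: 1+15=16 <26, l++
l=3 r=5: 2+15=17 <26, l++
l=4 r=5: 11+15=26, found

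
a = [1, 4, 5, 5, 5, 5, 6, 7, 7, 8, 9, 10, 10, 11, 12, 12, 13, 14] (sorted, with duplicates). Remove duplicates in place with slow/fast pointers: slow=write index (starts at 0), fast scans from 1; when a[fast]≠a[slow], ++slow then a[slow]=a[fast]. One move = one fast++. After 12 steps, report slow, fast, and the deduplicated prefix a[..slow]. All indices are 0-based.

slow=7, fast=13, prefix=[1, 4, 5, 6, 7, 8, 9, 10]

slow=0 fast=1: a[fast]=4≠a[slow]=1 write a[1]=4, slow++,fast++
slow=1 fast=2: a[fast]=5≠a[slow]=4 write a[2]=5, slow++,fast++
slow=2 fast=3: a[fast]=5=a[slow] dup, fast++
slow=2 fast=4: a[fast]=5=a[slow] dup, fast++
slow=2 fast=5: a[fast]=5=a[slow] dup, fast++
slow=2 fast=6: a[fast]=6≠a[slow]=5 write a[3]=6, slow++,fast++
slow=3 fast=7: a[fast]=7≠a[slow]=6 write a[4]=7, slow++,fast++
slow=4 fast=8: a[fast]=7=a[slow] dup, fast++
slow=4 fast=9: a[fast]=8≠a[slow]=7 write a[5]=8, slow++,fast++
slow=5 fast=10: a[fast]=9≠a[slow]=8 write a[6]=9, slow++,fast++
slow=6 fast=11: a[fast]=10≠a[slow]=9 write a[7]=10, slow++,fast++
slow=7 fast=12: a[fast]=10=a[slow] dup, fast++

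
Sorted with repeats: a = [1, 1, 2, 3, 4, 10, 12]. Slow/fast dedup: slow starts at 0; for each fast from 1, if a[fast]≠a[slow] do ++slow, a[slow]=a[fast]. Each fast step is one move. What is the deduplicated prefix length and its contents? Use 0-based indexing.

(s=0,f=1) a[fast]=1=a[slow] dup → fast++
(s=0,f=2) a[fast]=2≠a[slow]=1 write a[1]=2 → slow++,fast++
(s=1,f=3) a[fast]=3≠a[slow]=2 write a[2]=3 → slow++,fast++
(s=2,f=4) a[fast]=4≠a[slow]=3 write a[3]=4 → slow++,fast++
(s=3,f=5) a[fast]=10≠a[slow]=4 write a[4]=10 → slow++,fast++
(s=4,f=6) a[fast]=12≠a[slow]=10 write a[5]=12 → slow++,fast++

length 6; prefix = [1, 2, 3, 4, 10, 12]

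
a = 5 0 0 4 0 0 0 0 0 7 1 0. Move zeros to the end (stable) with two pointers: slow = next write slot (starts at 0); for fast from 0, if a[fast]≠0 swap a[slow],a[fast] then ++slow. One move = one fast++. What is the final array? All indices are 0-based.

(s=0,f=0) a[fast]=5≠0 swap→a[0]=5 → slow++,fast++
(s=1,f=1) a[fast]=0 → fast++
(s=1,f=2) a[fast]=0 → fast++
(s=1,f=3) a[fast]=4≠0 swap→a[1]=4 → slow++,fast++
(s=2,f=4) a[fast]=0 → fast++
(s=2,f=5) a[fast]=0 → fast++
(s=2,f=6) a[fast]=0 → fast++
(s=2,f=7) a[fast]=0 → fast++
(s=2,f=8) a[fast]=0 → fast++
(s=2,f=9) a[fast]=7≠0 swap→a[2]=7 → slow++,fast++
(s=3,f=10) a[fast]=1≠0 swap→a[3]=1 → slow++,fast++
(s=4,f=11) a[fast]=0 → fast++

[5, 4, 7, 1, 0, 0, 0, 0, 0, 0, 0, 0]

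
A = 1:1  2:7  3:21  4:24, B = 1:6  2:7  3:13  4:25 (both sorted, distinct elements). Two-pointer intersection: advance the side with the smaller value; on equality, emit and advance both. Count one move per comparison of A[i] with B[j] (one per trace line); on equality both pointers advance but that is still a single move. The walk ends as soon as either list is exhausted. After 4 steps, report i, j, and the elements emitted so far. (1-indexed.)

i=1 j=1: 1<6, i++
i=2 j=1: 7>6, j++
i=2 j=2: 7==7 emit, i++,j++
i=3 j=3: 21>13, j++

i=3, j=4, emitted=[7]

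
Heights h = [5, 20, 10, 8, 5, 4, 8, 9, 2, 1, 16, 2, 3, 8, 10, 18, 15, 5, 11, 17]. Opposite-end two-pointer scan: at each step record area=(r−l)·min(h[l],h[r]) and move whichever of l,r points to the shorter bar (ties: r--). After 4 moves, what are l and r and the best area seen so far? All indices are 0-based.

l=1, r=16, best area=306

l=0 r=19: min(5,17)*19=95 best=95 *, l++
l=1 r=19: min(20,17)*18=306 best=306 *, r--
l=1 r=18: min(20,11)*17=187 best=306, r--
l=1 r=17: min(20,5)*16=80 best=306, r--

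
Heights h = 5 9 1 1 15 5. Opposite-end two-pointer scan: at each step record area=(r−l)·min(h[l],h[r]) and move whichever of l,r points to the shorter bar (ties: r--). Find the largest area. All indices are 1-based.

max area = 27

[1,6] min(5,5)*5=25 best=25 * → r--
[1,5] min(5,15)*4=20 best=25 → l++
[2,5] min(9,15)*3=27 best=27 * → l++
[3,5] min(1,15)*2=2 best=27 → l++
[4,5] min(1,15)*1=1 best=27 → l++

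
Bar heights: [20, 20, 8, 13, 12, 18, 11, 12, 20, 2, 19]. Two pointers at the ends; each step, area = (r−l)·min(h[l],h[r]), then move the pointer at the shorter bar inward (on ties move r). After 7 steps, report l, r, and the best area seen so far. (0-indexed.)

l=0, r=3, best area=190

[0,10] min(20,19)*10=190 best=190 * → r--
[0,9] min(20,2)*9=18 best=190 → r--
[0,8] min(20,20)*8=160 best=190 → r--
[0,7] min(20,12)*7=84 best=190 → r--
[0,6] min(20,11)*6=66 best=190 → r--
[0,5] min(20,18)*5=90 best=190 → r--
[0,4] min(20,12)*4=48 best=190 → r--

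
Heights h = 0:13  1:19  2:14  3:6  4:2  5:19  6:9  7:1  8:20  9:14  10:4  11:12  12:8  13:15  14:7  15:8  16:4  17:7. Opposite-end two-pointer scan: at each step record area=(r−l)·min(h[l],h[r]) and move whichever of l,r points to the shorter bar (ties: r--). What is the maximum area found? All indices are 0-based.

[0,17] min(13,7)*17=119 best=119 * → r--
[0,16] min(13,4)*16=64 best=119 → r--
[0,15] min(13,8)*15=120 best=120 * → r--
[0,14] min(13,7)*14=98 best=120 → r--
[0,13] min(13,15)*13=169 best=169 * → l++
[1,13] min(19,15)*12=180 best=180 * → r--
[1,12] min(19,8)*11=88 best=180 → r--
[1,11] min(19,12)*10=120 best=180 → r--
[1,10] min(19,4)*9=36 best=180 → r--
[1,9] min(19,14)*8=112 best=180 → r--
[1,8] min(19,20)*7=133 best=180 → l++
[2,8] min(14,20)*6=84 best=180 → l++
[3,8] min(6,20)*5=30 best=180 → l++
[4,8] min(2,20)*4=8 best=180 → l++
[5,8] min(19,20)*3=57 best=180 → l++
[6,8] min(9,20)*2=18 best=180 → l++
[7,8] min(1,20)*1=1 best=180 → l++

max area = 180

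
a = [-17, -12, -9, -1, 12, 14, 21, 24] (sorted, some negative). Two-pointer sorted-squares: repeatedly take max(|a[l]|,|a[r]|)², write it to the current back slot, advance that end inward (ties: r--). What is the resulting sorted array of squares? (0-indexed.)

[0,7] |-17|<=|24| out[7]=576 → r--
[0,6] |-17|<=|21| out[6]=441 → r--
[0,5] |-17|>|14| out[5]=289 → l++
[1,5] |-12|<=|14| out[4]=196 → r--
[1,4] |-12|<=|12| out[3]=144 → r--
[1,3] |-12|>|-1| out[2]=144 → l++
[2,3] |-9|>|-1| out[1]=81 → l++
[3,3] |-1|<=|-1| out[0]=1 → r--

[1, 81, 144, 144, 196, 289, 441, 576]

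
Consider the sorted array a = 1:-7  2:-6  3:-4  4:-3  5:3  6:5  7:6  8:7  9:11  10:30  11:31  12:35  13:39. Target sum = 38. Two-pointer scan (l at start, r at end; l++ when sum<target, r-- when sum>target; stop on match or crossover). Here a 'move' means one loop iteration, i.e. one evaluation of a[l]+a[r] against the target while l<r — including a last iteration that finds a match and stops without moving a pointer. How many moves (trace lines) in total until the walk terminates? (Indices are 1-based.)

l=1 r=13: -7+39=32 <38, l++
l=2 r=13: -6+39=33 <38, l++
l=3 r=13: -4+39=35 <38, l++
l=4 r=13: -3+39=36 <38, l++
l=5 r=13: 3+39=42 >38, r--
l=5 r=12: 3+35=38, found

6 moves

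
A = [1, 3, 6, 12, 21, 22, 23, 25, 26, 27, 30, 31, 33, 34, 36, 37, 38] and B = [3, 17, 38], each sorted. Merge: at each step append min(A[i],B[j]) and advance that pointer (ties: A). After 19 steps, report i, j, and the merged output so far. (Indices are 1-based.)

[i=1,j=1] A[i]=1<=B[j]=3 take 1 → i++
[i=2,j=1] A[i]=3<=B[j]=3 take 3 → i++
[i=3,j=1] A[i]=6>B[j]=3 take 3 → j++
[i=3,j=2] A[i]=6<=B[j]=17 take 6 → i++
[i=4,j=2] A[i]=12<=B[j]=17 take 12 → i++
[i=5,j=2] A[i]=21>B[j]=17 take 17 → j++
[i=5,j=3] A[i]=21<=B[j]=38 take 21 → i++
[i=6,j=3] A[i]=22<=B[j]=38 take 22 → i++
[i=7,j=3] A[i]=23<=B[j]=38 take 23 → i++
[i=8,j=3] A[i]=25<=B[j]=38 take 25 → i++
[i=9,j=3] A[i]=26<=B[j]=38 take 26 → i++
[i=10,j=3] A[i]=27<=B[j]=38 take 27 → i++
[i=11,j=3] A[i]=30<=B[j]=38 take 30 → i++
[i=12,j=3] A[i]=31<=B[j]=38 take 31 → i++
[i=13,j=3] A[i]=33<=B[j]=38 take 33 → i++
[i=14,j=3] A[i]=34<=B[j]=38 take 34 → i++
[i=15,j=3] A[i]=36<=B[j]=38 take 36 → i++
[i=16,j=3] A[i]=37<=B[j]=38 take 37 → i++
[i=17,j=3] A[i]=38<=B[j]=38 take 38 → i++

i=18, j=3, merged so far=[1, 3, 3, 6, 12, 17, 21, 22, 23, 25, 26, 27, 30, 31, 33, 34, 36, 37, 38]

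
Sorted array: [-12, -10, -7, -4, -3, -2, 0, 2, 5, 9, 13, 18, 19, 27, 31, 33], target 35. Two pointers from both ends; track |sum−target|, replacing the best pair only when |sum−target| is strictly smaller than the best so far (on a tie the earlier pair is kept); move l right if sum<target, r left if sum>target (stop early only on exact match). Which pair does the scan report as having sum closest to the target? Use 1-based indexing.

pair (2, 33) with sum 35 (|Δ|=0)

l=1 r=16: -12+33=21 d=14 *, l++
l=2 r=16: -10+33=23 d=12 *, l++
l=3 r=16: -7+33=26 d=9 *, l++
l=4 r=16: -4+33=29 d=6 *, l++
l=5 r=16: -3+33=30 d=5 *, l++
l=6 r=16: -2+33=31 d=4 *, l++
l=7 r=16: 0+33=33 d=2 *, l++
l=8 r=16: 2+33=35 d=0 *, stop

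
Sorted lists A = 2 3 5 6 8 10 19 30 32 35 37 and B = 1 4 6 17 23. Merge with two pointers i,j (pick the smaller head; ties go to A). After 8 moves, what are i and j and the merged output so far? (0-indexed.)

i=0 j=0: A[i]=2>B[j]=1 take 1, j++
i=0 j=1: A[i]=2<=B[j]=4 take 2, i++
i=1 j=1: A[i]=3<=B[j]=4 take 3, i++
i=2 j=1: A[i]=5>B[j]=4 take 4, j++
i=2 j=2: A[i]=5<=B[j]=6 take 5, i++
i=3 j=2: A[i]=6<=B[j]=6 take 6, i++
i=4 j=2: A[i]=8>B[j]=6 take 6, j++
i=4 j=3: A[i]=8<=B[j]=17 take 8, i++

i=5, j=3, merged so far=[1, 2, 3, 4, 5, 6, 6, 8]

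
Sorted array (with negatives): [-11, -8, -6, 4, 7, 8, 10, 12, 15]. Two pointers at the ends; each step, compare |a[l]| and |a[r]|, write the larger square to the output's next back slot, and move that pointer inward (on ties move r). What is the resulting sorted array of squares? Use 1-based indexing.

[16, 36, 49, 64, 64, 100, 121, 144, 225]

l=1 r=9: |-11|<=|15| out[9]=225, r--
l=1 r=8: |-11|<=|12| out[8]=144, r--
l=1 r=7: |-11|>|10| out[7]=121, l++
l=2 r=7: |-8|<=|10| out[6]=100, r--
l=2 r=6: |-8|<=|8| out[5]=64, r--
l=2 r=5: |-8|>|7| out[4]=64, l++
l=3 r=5: |-6|<=|7| out[3]=49, r--
l=3 r=4: |-6|>|4| out[2]=36, l++
l=4 r=4: |4|<=|4| out[1]=16, r--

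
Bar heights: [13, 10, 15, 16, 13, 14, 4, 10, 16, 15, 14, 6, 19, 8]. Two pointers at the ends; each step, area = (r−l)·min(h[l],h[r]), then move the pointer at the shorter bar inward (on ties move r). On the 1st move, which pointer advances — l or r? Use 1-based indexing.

l=1 r=14: min(13,8)*13=104 best=104 *, r--

r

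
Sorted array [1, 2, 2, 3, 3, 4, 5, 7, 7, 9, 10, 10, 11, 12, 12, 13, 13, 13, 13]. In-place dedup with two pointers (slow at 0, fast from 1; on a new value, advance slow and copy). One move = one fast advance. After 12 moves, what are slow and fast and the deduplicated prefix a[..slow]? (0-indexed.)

slow=8, fast=13, prefix=[1, 2, 3, 4, 5, 7, 9, 10, 11]

slow=0 fast=1: a[fast]=2≠a[slow]=1 write a[1]=2, slow++,fast++
slow=1 fast=2: a[fast]=2=a[slow] dup, fast++
slow=1 fast=3: a[fast]=3≠a[slow]=2 write a[2]=3, slow++,fast++
slow=2 fast=4: a[fast]=3=a[slow] dup, fast++
slow=2 fast=5: a[fast]=4≠a[slow]=3 write a[3]=4, slow++,fast++
slow=3 fast=6: a[fast]=5≠a[slow]=4 write a[4]=5, slow++,fast++
slow=4 fast=7: a[fast]=7≠a[slow]=5 write a[5]=7, slow++,fast++
slow=5 fast=8: a[fast]=7=a[slow] dup, fast++
slow=5 fast=9: a[fast]=9≠a[slow]=7 write a[6]=9, slow++,fast++
slow=6 fast=10: a[fast]=10≠a[slow]=9 write a[7]=10, slow++,fast++
slow=7 fast=11: a[fast]=10=a[slow] dup, fast++
slow=7 fast=12: a[fast]=11≠a[slow]=10 write a[8]=11, slow++,fast++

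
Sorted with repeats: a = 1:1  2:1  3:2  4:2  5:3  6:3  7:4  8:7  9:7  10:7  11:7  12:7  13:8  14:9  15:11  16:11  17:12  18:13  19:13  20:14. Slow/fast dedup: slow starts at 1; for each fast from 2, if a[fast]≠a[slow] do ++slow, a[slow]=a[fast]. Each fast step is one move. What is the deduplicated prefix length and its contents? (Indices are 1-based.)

slow=1 fast=2: a[fast]=1=a[slow] dup, fast++
slow=1 fast=3: a[fast]=2≠a[slow]=1 write a[2]=2, slow++,fast++
slow=2 fast=4: a[fast]=2=a[slow] dup, fast++
slow=2 fast=5: a[fast]=3≠a[slow]=2 write a[3]=3, slow++,fast++
slow=3 fast=6: a[fast]=3=a[slow] dup, fast++
slow=3 fast=7: a[fast]=4≠a[slow]=3 write a[4]=4, slow++,fast++
slow=4 fast=8: a[fast]=7≠a[slow]=4 write a[5]=7, slow++,fast++
slow=5 fast=9: a[fast]=7=a[slow] dup, fast++
slow=5 fast=10: a[fast]=7=a[slow] dup, fast++
slow=5 fast=11: a[fast]=7=a[slow] dup, fast++
slow=5 fast=12: a[fast]=7=a[slow] dup, fast++
slow=5 fast=13: a[fast]=8≠a[slow]=7 write a[6]=8, slow++,fast++
slow=6 fast=14: a[fast]=9≠a[slow]=8 write a[7]=9, slow++,fast++
slow=7 fast=15: a[fast]=11≠a[slow]=9 write a[8]=11, slow++,fast++
slow=8 fast=16: a[fast]=11=a[slow] dup, fast++
slow=8 fast=17: a[fast]=12≠a[slow]=11 write a[9]=12, slow++,fast++
slow=9 fast=18: a[fast]=13≠a[slow]=12 write a[10]=13, slow++,fast++
slow=10 fast=19: a[fast]=13=a[slow] dup, fast++
slow=10 fast=20: a[fast]=14≠a[slow]=13 write a[11]=14, slow++,fast++

length 11; prefix = [1, 2, 3, 4, 7, 8, 9, 11, 12, 13, 14]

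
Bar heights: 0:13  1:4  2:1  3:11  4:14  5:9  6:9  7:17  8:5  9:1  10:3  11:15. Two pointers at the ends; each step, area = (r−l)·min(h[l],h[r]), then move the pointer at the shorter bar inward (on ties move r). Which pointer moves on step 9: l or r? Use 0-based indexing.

r

l=0 r=11: min(13,15)*11=143 best=143 *, l++
l=1 r=11: min(4,15)*10=40 best=143, l++
l=2 r=11: min(1,15)*9=9 best=143, l++
l=3 r=11: min(11,15)*8=88 best=143, l++
l=4 r=11: min(14,15)*7=98 best=143, l++
l=5 r=11: min(9,15)*6=54 best=143, l++
l=6 r=11: min(9,15)*5=45 best=143, l++
l=7 r=11: min(17,15)*4=60 best=143, r--
l=7 r=10: min(17,3)*3=9 best=143, r--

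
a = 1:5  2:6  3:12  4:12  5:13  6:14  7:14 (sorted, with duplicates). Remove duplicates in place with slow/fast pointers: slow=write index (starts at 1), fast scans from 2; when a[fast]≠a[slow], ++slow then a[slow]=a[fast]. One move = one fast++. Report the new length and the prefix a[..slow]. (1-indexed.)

slow=1 fast=2: a[fast]=6≠a[slow]=5 write a[2]=6, slow++,fast++
slow=2 fast=3: a[fast]=12≠a[slow]=6 write a[3]=12, slow++,fast++
slow=3 fast=4: a[fast]=12=a[slow] dup, fast++
slow=3 fast=5: a[fast]=13≠a[slow]=12 write a[4]=13, slow++,fast++
slow=4 fast=6: a[fast]=14≠a[slow]=13 write a[5]=14, slow++,fast++
slow=5 fast=7: a[fast]=14=a[slow] dup, fast++

length 5; prefix = [5, 6, 12, 13, 14]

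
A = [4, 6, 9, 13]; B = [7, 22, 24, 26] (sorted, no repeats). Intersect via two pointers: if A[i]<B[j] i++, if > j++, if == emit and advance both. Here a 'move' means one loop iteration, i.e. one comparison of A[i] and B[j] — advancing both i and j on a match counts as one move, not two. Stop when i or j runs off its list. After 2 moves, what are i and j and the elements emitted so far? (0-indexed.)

i=2, j=0, emitted=[]

i=0 j=0: 4<7, i++
i=1 j=0: 6<7, i++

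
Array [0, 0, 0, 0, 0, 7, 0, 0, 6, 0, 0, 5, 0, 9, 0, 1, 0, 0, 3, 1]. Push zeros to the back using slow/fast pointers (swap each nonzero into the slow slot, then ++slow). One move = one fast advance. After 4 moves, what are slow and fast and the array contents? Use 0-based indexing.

(s=0,f=0) a[fast]=0 → fast++
(s=0,f=1) a[fast]=0 → fast++
(s=0,f=2) a[fast]=0 → fast++
(s=0,f=3) a[fast]=0 → fast++

slow=0, fast=4, a=[0, 0, 0, 0, 0, 7, 0, 0, 6, 0, 0, 5, 0, 9, 0, 1, 0, 0, 3, 1]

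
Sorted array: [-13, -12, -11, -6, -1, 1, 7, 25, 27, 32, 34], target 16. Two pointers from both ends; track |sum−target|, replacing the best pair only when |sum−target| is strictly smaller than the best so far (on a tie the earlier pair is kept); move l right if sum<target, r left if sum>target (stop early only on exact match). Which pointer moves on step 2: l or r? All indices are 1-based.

r

[1,11] -13+34=21 d=5 * → r--
[1,10] -13+32=19 d=3 * → r--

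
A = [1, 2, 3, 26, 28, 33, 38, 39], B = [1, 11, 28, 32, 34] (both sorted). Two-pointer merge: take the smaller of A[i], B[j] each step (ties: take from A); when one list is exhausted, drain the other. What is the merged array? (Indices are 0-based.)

i=0 j=0: A[i]=1<=B[j]=1 take 1, i++
i=1 j=0: A[i]=2>B[j]=1 take 1, j++
i=1 j=1: A[i]=2<=B[j]=11 take 2, i++
i=2 j=1: A[i]=3<=B[j]=11 take 3, i++
i=3 j=1: A[i]=26>B[j]=11 take 11, j++
i=3 j=2: A[i]=26<=B[j]=28 take 26, i++
i=4 j=2: A[i]=28<=B[j]=28 take 28, i++
i=5 j=2: A[i]=33>B[j]=28 take 28, j++
i=5 j=3: A[i]=33>B[j]=32 take 32, j++
i=5 j=4: A[i]=33<=B[j]=34 take 33, i++
i=6 j=4: A[i]=38>B[j]=34 take 34, j++
i=6 j=5: B done, take A[i]=38, i++
i=7 j=5: B done, take A[i]=39, i++

[1, 1, 2, 3, 11, 26, 28, 28, 32, 33, 34, 38, 39]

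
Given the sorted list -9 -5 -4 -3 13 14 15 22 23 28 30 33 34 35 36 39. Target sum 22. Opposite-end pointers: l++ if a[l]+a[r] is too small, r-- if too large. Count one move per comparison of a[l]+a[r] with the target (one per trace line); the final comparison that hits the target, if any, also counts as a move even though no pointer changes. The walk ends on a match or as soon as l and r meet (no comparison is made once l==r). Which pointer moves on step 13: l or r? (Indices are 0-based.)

r

l=0 r=15: -9+39=30 >22, r--
l=0 r=14: -9+36=27 >22, r--
l=0 r=13: -9+35=26 >22, r--
l=0 r=12: -9+34=25 >22, r--
l=0 r=11: -9+33=24 >22, r--
l=0 r=10: -9+30=21 <22, l++
l=1 r=10: -5+30=25 >22, r--
l=1 r=9: -5+28=23 >22, r--
l=1 r=8: -5+23=18 <22, l++
l=2 r=8: -4+23=19 <22, l++
l=3 r=8: -3+23=20 <22, l++
l=4 r=8: 13+23=36 >22, r--
l=4 r=7: 13+22=35 >22, r--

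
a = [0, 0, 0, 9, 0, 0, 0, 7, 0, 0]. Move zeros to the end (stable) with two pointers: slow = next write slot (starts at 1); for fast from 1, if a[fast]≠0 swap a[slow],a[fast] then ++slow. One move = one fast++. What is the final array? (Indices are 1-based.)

slow=1 fast=1: a[fast]=0, fast++
slow=1 fast=2: a[fast]=0, fast++
slow=1 fast=3: a[fast]=0, fast++
slow=1 fast=4: a[fast]=9≠0 swap→a[1]=9, slow++,fast++
slow=2 fast=5: a[fast]=0, fast++
slow=2 fast=6: a[fast]=0, fast++
slow=2 fast=7: a[fast]=0, fast++
slow=2 fast=8: a[fast]=7≠0 swap→a[2]=7, slow++,fast++
slow=3 fast=9: a[fast]=0, fast++
slow=3 fast=10: a[fast]=0, fast++

[9, 7, 0, 0, 0, 0, 0, 0, 0, 0]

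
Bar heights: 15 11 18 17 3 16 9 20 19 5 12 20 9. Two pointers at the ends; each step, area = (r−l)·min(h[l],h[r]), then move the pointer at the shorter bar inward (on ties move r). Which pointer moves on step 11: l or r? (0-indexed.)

l=0 r=12: min(15,9)*12=108 best=108 *, r--
l=0 r=11: min(15,20)*11=165 best=165 *, l++
l=1 r=11: min(11,20)*10=110 best=165, l++
l=2 r=11: min(18,20)*9=162 best=165, l++
l=3 r=11: min(17,20)*8=136 best=165, l++
l=4 r=11: min(3,20)*7=21 best=165, l++
l=5 r=11: min(16,20)*6=96 best=165, l++
l=6 r=11: min(9,20)*5=45 best=165, l++
l=7 r=11: min(20,20)*4=80 best=165, r--
l=7 r=10: min(20,12)*3=36 best=165, r--
l=7 r=9: min(20,5)*2=10 best=165, r--

r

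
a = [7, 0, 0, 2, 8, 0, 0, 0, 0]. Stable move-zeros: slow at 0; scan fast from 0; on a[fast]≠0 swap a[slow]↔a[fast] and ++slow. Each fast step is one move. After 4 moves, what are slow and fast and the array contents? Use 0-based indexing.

slow=2, fast=4, a=[7, 2, 0, 0, 8, 0, 0, 0, 0]

slow=0 fast=0: a[fast]=7≠0 swap→a[0]=7, slow++,fast++
slow=1 fast=1: a[fast]=0, fast++
slow=1 fast=2: a[fast]=0, fast++
slow=1 fast=3: a[fast]=2≠0 swap→a[1]=2, slow++,fast++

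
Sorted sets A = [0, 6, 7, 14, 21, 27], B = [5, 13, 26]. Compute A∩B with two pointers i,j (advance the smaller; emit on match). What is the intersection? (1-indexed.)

[i=1,j=1] 0<5 → i++
[i=2,j=1] 6>5 → j++
[i=2,j=2] 6<13 → i++
[i=3,j=2] 7<13 → i++
[i=4,j=2] 14>13 → j++
[i=4,j=3] 14<26 → i++
[i=5,j=3] 21<26 → i++
[i=6,j=3] 27>26 → j++

intersection = []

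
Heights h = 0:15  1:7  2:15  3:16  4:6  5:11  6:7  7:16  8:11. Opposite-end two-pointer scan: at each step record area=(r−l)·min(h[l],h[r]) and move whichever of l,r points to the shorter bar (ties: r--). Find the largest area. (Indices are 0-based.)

l=0 r=8: min(15,11)*8=88 best=88 *, r--
l=0 r=7: min(15,16)*7=105 best=105 *, l++
l=1 r=7: min(7,16)*6=42 best=105, l++
l=2 r=7: min(15,16)*5=75 best=105, l++
l=3 r=7: min(16,16)*4=64 best=105, r--
l=3 r=6: min(16,7)*3=21 best=105, r--
l=3 r=5: min(16,11)*2=22 best=105, r--
l=3 r=4: min(16,6)*1=6 best=105, r--

max area = 105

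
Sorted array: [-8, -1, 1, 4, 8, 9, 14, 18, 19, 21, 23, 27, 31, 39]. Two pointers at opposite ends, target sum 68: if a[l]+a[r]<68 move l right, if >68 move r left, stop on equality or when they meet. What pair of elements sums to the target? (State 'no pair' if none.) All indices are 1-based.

no pair

[1,14] -8+39=31 <68 → l++
[2,14] -1+39=38 <68 → l++
[3,14] 1+39=40 <68 → l++
[4,14] 4+39=43 <68 → l++
[5,14] 8+39=47 <68 → l++
[6,14] 9+39=48 <68 → l++
[7,14] 14+39=53 <68 → l++
[8,14] 18+39=57 <68 → l++
[9,14] 19+39=58 <68 → l++
[10,14] 21+39=60 <68 → l++
[11,14] 23+39=62 <68 → l++
[12,14] 27+39=66 <68 → l++
[13,14] 31+39=70 >68 → r--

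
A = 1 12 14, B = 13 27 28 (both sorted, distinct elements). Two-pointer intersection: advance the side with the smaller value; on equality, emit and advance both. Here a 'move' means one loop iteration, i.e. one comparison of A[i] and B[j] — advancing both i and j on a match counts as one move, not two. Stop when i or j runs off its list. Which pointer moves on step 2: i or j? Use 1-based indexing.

i

[i=1,j=1] 1<13 → i++
[i=2,j=1] 12<13 → i++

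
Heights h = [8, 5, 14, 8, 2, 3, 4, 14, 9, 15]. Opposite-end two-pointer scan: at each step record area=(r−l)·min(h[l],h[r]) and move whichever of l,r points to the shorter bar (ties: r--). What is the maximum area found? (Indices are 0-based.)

l=0 r=9: min(8,15)*9=72 best=72 *, l++
l=1 r=9: min(5,15)*8=40 best=72, l++
l=2 r=9: min(14,15)*7=98 best=98 *, l++
l=3 r=9: min(8,15)*6=48 best=98, l++
l=4 r=9: min(2,15)*5=10 best=98, l++
l=5 r=9: min(3,15)*4=12 best=98, l++
l=6 r=9: min(4,15)*3=12 best=98, l++
l=7 r=9: min(14,15)*2=28 best=98, l++
l=8 r=9: min(9,15)*1=9 best=98, l++

max area = 98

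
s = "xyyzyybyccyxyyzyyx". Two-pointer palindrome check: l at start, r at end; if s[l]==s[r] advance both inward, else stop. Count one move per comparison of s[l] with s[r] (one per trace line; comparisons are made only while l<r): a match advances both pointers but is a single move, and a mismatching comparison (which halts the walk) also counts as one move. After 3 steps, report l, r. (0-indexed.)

[0,17] 'x'=='x' → l++,r--
[1,16] 'y'=='y' → l++,r--
[2,15] 'y'=='y' → l++,r--

l=3, r=14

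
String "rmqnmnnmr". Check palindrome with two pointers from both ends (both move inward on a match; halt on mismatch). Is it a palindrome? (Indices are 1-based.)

l=1 r=9: 'r'=='r', l++,r--
l=2 r=8: 'm'=='m', l++,r--
l=3 r=7: 'q'!='n', stop

not a palindrome (mismatch at 3,7)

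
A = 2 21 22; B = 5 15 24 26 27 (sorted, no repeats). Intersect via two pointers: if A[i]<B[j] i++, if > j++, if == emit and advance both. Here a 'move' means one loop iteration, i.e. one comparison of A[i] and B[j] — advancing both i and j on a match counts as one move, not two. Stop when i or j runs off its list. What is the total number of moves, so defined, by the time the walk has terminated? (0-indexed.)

i=0 j=0: 2<5, i++
i=1 j=0: 21>5, j++
i=1 j=1: 21>15, j++
i=1 j=2: 21<24, i++
i=2 j=2: 22<24, i++

5 moves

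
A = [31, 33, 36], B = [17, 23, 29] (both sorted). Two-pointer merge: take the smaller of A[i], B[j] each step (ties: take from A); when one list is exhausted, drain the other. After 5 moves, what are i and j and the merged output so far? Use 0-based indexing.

i=2, j=3, merged so far=[17, 23, 29, 31, 33]

i=0 j=0: A[i]=31>B[j]=17 take 17, j++
i=0 j=1: A[i]=31>B[j]=23 take 23, j++
i=0 j=2: A[i]=31>B[j]=29 take 29, j++
i=0 j=3: B done, take A[i]=31, i++
i=1 j=3: B done, take A[i]=33, i++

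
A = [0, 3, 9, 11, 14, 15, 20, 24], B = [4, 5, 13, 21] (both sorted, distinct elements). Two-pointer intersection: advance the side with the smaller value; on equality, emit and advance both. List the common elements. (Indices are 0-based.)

i=0 j=0: 0<4, i++
i=1 j=0: 3<4, i++
i=2 j=0: 9>4, j++
i=2 j=1: 9>5, j++
i=2 j=2: 9<13, i++
i=3 j=2: 11<13, i++
i=4 j=2: 14>13, j++
i=4 j=3: 14<21, i++
i=5 j=3: 15<21, i++
i=6 j=3: 20<21, i++
i=7 j=3: 24>21, j++

intersection = []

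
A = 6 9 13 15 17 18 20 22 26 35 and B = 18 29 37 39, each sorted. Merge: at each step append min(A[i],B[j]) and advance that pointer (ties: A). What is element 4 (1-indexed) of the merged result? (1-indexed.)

merged[4] = 15

[i=1,j=1] A[i]=6<=B[j]=18 take 6 → i++
[i=2,j=1] A[i]=9<=B[j]=18 take 9 → i++
[i=3,j=1] A[i]=13<=B[j]=18 take 13 → i++
[i=4,j=1] A[i]=15<=B[j]=18 take 15 → i++
[i=5,j=1] A[i]=17<=B[j]=18 take 17 → i++
[i=6,j=1] A[i]=18<=B[j]=18 take 18 → i++
[i=7,j=1] A[i]=20>B[j]=18 take 18 → j++
[i=7,j=2] A[i]=20<=B[j]=29 take 20 → i++
[i=8,j=2] A[i]=22<=B[j]=29 take 22 → i++
[i=9,j=2] A[i]=26<=B[j]=29 take 26 → i++
[i=10,j=2] A[i]=35>B[j]=29 take 29 → j++
[i=10,j=3] A[i]=35<=B[j]=37 take 35 → i++
[i=11,j=3] A done, take B[j]=37 → j++
[i=11,j=4] A done, take B[j]=39 → j++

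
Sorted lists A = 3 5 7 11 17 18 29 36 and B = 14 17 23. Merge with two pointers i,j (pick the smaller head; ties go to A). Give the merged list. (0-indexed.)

i=0 j=0: A[i]=3<=B[j]=14 take 3, i++
i=1 j=0: A[i]=5<=B[j]=14 take 5, i++
i=2 j=0: A[i]=7<=B[j]=14 take 7, i++
i=3 j=0: A[i]=11<=B[j]=14 take 11, i++
i=4 j=0: A[i]=17>B[j]=14 take 14, j++
i=4 j=1: A[i]=17<=B[j]=17 take 17, i++
i=5 j=1: A[i]=18>B[j]=17 take 17, j++
i=5 j=2: A[i]=18<=B[j]=23 take 18, i++
i=6 j=2: A[i]=29>B[j]=23 take 23, j++
i=6 j=3: B done, take A[i]=29, i++
i=7 j=3: B done, take A[i]=36, i++

[3, 5, 7, 11, 14, 17, 17, 18, 23, 29, 36]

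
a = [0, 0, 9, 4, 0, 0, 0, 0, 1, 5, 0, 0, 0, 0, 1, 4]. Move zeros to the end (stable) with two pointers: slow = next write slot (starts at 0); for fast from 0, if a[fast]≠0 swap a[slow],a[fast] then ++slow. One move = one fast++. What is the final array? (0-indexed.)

[9, 4, 1, 5, 1, 4, 0, 0, 0, 0, 0, 0, 0, 0, 0, 0]

(s=0,f=0) a[fast]=0 → fast++
(s=0,f=1) a[fast]=0 → fast++
(s=0,f=2) a[fast]=9≠0 swap→a[0]=9 → slow++,fast++
(s=1,f=3) a[fast]=4≠0 swap→a[1]=4 → slow++,fast++
(s=2,f=4) a[fast]=0 → fast++
(s=2,f=5) a[fast]=0 → fast++
(s=2,f=6) a[fast]=0 → fast++
(s=2,f=7) a[fast]=0 → fast++
(s=2,f=8) a[fast]=1≠0 swap→a[2]=1 → slow++,fast++
(s=3,f=9) a[fast]=5≠0 swap→a[3]=5 → slow++,fast++
(s=4,f=10) a[fast]=0 → fast++
(s=4,f=11) a[fast]=0 → fast++
(s=4,f=12) a[fast]=0 → fast++
(s=4,f=13) a[fast]=0 → fast++
(s=4,f=14) a[fast]=1≠0 swap→a[4]=1 → slow++,fast++
(s=5,f=15) a[fast]=4≠0 swap→a[5]=4 → slow++,fast++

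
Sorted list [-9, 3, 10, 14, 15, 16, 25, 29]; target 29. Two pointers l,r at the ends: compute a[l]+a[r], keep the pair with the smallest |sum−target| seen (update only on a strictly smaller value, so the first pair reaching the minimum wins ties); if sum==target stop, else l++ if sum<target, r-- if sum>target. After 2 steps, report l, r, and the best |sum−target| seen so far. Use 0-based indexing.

l=1, r=6, best |Δ|=3

[0,7] -9+29=20 d=9 * → l++
[1,7] 3+29=32 d=3 * → r--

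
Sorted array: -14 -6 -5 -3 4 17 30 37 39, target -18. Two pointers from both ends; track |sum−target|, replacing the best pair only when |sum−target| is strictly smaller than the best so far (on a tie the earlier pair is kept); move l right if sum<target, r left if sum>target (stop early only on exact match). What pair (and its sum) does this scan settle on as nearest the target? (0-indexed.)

l=0 r=8: -14+39=25 d=43 *, r--
l=0 r=7: -14+37=23 d=41 *, r--
l=0 r=6: -14+30=16 d=34 *, r--
l=0 r=5: -14+17=3 d=21 *, r--
l=0 r=4: -14+4=-10 d=8 *, r--
l=0 r=3: -14+-3=-17 d=1 *, r--
l=0 r=2: -14+-5=-19 d=1, l++
l=1 r=2: -6+-5=-11 d=7, r--

pair (-14, -3) with sum -17 (|Δ|=1)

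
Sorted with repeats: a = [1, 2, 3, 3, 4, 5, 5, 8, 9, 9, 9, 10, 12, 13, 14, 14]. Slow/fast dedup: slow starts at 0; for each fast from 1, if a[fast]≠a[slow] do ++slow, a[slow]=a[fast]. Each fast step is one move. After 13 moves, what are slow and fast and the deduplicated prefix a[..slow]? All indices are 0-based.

slow=9, fast=14, prefix=[1, 2, 3, 4, 5, 8, 9, 10, 12, 13]

(s=0,f=1) a[fast]=2≠a[slow]=1 write a[1]=2 → slow++,fast++
(s=1,f=2) a[fast]=3≠a[slow]=2 write a[2]=3 → slow++,fast++
(s=2,f=3) a[fast]=3=a[slow] dup → fast++
(s=2,f=4) a[fast]=4≠a[slow]=3 write a[3]=4 → slow++,fast++
(s=3,f=5) a[fast]=5≠a[slow]=4 write a[4]=5 → slow++,fast++
(s=4,f=6) a[fast]=5=a[slow] dup → fast++
(s=4,f=7) a[fast]=8≠a[slow]=5 write a[5]=8 → slow++,fast++
(s=5,f=8) a[fast]=9≠a[slow]=8 write a[6]=9 → slow++,fast++
(s=6,f=9) a[fast]=9=a[slow] dup → fast++
(s=6,f=10) a[fast]=9=a[slow] dup → fast++
(s=6,f=11) a[fast]=10≠a[slow]=9 write a[7]=10 → slow++,fast++
(s=7,f=12) a[fast]=12≠a[slow]=10 write a[8]=12 → slow++,fast++
(s=8,f=13) a[fast]=13≠a[slow]=12 write a[9]=13 → slow++,fast++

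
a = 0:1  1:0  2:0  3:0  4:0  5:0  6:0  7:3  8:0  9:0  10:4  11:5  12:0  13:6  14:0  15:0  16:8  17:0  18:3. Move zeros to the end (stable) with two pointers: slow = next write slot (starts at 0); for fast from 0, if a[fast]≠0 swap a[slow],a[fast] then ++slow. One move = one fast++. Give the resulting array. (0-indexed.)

slow=0 fast=0: a[fast]=1≠0 swap→a[0]=1, slow++,fast++
slow=1 fast=1: a[fast]=0, fast++
slow=1 fast=2: a[fast]=0, fast++
slow=1 fast=3: a[fast]=0, fast++
slow=1 fast=4: a[fast]=0, fast++
slow=1 fast=5: a[fast]=0, fast++
slow=1 fast=6: a[fast]=0, fast++
slow=1 fast=7: a[fast]=3≠0 swap→a[1]=3, slow++,fast++
slow=2 fast=8: a[fast]=0, fast++
slow=2 fast=9: a[fast]=0, fast++
slow=2 fast=10: a[fast]=4≠0 swap→a[2]=4, slow++,fast++
slow=3 fast=11: a[fast]=5≠0 swap→a[3]=5, slow++,fast++
slow=4 fast=12: a[fast]=0, fast++
slow=4 fast=13: a[fast]=6≠0 swap→a[4]=6, slow++,fast++
slow=5 fast=14: a[fast]=0, fast++
slow=5 fast=15: a[fast]=0, fast++
slow=5 fast=16: a[fast]=8≠0 swap→a[5]=8, slow++,fast++
slow=6 fast=17: a[fast]=0, fast++
slow=6 fast=18: a[fast]=3≠0 swap→a[6]=3, slow++,fast++

[1, 3, 4, 5, 6, 8, 3, 0, 0, 0, 0, 0, 0, 0, 0, 0, 0, 0, 0]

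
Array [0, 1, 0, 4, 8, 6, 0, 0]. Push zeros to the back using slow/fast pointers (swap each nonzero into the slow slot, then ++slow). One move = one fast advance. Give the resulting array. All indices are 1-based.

slow=1 fast=1: a[fast]=0, fast++
slow=1 fast=2: a[fast]=1≠0 swap→a[1]=1, slow++,fast++
slow=2 fast=3: a[fast]=0, fast++
slow=2 fast=4: a[fast]=4≠0 swap→a[2]=4, slow++,fast++
slow=3 fast=5: a[fast]=8≠0 swap→a[3]=8, slow++,fast++
slow=4 fast=6: a[fast]=6≠0 swap→a[4]=6, slow++,fast++
slow=5 fast=7: a[fast]=0, fast++
slow=5 fast=8: a[fast]=0, fast++

[1, 4, 8, 6, 0, 0, 0, 0]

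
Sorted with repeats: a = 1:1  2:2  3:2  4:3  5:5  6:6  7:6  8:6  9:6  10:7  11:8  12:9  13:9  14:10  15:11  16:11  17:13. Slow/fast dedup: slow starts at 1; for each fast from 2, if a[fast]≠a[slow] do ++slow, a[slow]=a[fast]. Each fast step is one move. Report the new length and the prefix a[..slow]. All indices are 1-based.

length 11; prefix = [1, 2, 3, 5, 6, 7, 8, 9, 10, 11, 13]

slow=1 fast=2: a[fast]=2≠a[slow]=1 write a[2]=2, slow++,fast++
slow=2 fast=3: a[fast]=2=a[slow] dup, fast++
slow=2 fast=4: a[fast]=3≠a[slow]=2 write a[3]=3, slow++,fast++
slow=3 fast=5: a[fast]=5≠a[slow]=3 write a[4]=5, slow++,fast++
slow=4 fast=6: a[fast]=6≠a[slow]=5 write a[5]=6, slow++,fast++
slow=5 fast=7: a[fast]=6=a[slow] dup, fast++
slow=5 fast=8: a[fast]=6=a[slow] dup, fast++
slow=5 fast=9: a[fast]=6=a[slow] dup, fast++
slow=5 fast=10: a[fast]=7≠a[slow]=6 write a[6]=7, slow++,fast++
slow=6 fast=11: a[fast]=8≠a[slow]=7 write a[7]=8, slow++,fast++
slow=7 fast=12: a[fast]=9≠a[slow]=8 write a[8]=9, slow++,fast++
slow=8 fast=13: a[fast]=9=a[slow] dup, fast++
slow=8 fast=14: a[fast]=10≠a[slow]=9 write a[9]=10, slow++,fast++
slow=9 fast=15: a[fast]=11≠a[slow]=10 write a[10]=11, slow++,fast++
slow=10 fast=16: a[fast]=11=a[slow] dup, fast++
slow=10 fast=17: a[fast]=13≠a[slow]=11 write a[11]=13, slow++,fast++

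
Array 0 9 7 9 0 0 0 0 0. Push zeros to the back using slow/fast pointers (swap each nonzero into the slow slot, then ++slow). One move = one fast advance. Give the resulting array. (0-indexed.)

[9, 7, 9, 0, 0, 0, 0, 0, 0]

slow=0 fast=0: a[fast]=0, fast++
slow=0 fast=1: a[fast]=9≠0 swap→a[0]=9, slow++,fast++
slow=1 fast=2: a[fast]=7≠0 swap→a[1]=7, slow++,fast++
slow=2 fast=3: a[fast]=9≠0 swap→a[2]=9, slow++,fast++
slow=3 fast=4: a[fast]=0, fast++
slow=3 fast=5: a[fast]=0, fast++
slow=3 fast=6: a[fast]=0, fast++
slow=3 fast=7: a[fast]=0, fast++
slow=3 fast=8: a[fast]=0, fast++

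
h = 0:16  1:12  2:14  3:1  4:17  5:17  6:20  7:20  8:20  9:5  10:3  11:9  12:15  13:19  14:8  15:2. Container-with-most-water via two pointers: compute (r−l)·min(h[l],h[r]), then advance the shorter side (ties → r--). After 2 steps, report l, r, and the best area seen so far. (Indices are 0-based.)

l=0, r=13, best area=112

[0,15] min(16,2)*15=30 best=30 * → r--
[0,14] min(16,8)*14=112 best=112 * → r--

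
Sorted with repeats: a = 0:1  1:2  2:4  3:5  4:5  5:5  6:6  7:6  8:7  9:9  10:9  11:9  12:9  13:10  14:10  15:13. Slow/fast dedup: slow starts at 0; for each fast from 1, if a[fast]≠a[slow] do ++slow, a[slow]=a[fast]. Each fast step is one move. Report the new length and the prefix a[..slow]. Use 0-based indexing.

(s=0,f=1) a[fast]=2≠a[slow]=1 write a[1]=2 → slow++,fast++
(s=1,f=2) a[fast]=4≠a[slow]=2 write a[2]=4 → slow++,fast++
(s=2,f=3) a[fast]=5≠a[slow]=4 write a[3]=5 → slow++,fast++
(s=3,f=4) a[fast]=5=a[slow] dup → fast++
(s=3,f=5) a[fast]=5=a[slow] dup → fast++
(s=3,f=6) a[fast]=6≠a[slow]=5 write a[4]=6 → slow++,fast++
(s=4,f=7) a[fast]=6=a[slow] dup → fast++
(s=4,f=8) a[fast]=7≠a[slow]=6 write a[5]=7 → slow++,fast++
(s=5,f=9) a[fast]=9≠a[slow]=7 write a[6]=9 → slow++,fast++
(s=6,f=10) a[fast]=9=a[slow] dup → fast++
(s=6,f=11) a[fast]=9=a[slow] dup → fast++
(s=6,f=12) a[fast]=9=a[slow] dup → fast++
(s=6,f=13) a[fast]=10≠a[slow]=9 write a[7]=10 → slow++,fast++
(s=7,f=14) a[fast]=10=a[slow] dup → fast++
(s=7,f=15) a[fast]=13≠a[slow]=10 write a[8]=13 → slow++,fast++

length 9; prefix = [1, 2, 4, 5, 6, 7, 9, 10, 13]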